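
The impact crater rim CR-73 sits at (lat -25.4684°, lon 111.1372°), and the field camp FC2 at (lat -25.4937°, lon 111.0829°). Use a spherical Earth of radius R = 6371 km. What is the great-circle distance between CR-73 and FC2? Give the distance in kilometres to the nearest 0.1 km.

6.1 km

Δφ = -0.0253°,  Δλ = -0.0543°
a = sin²(Δφ/2) + cos φ₁ cos φ₂ sin²(Δλ/2) = 0.000000
c = 2·arcsin(√a) = 0.000963 rad = 0.0552°
d = R·c = 6371 × 0.000963 = 6.1 km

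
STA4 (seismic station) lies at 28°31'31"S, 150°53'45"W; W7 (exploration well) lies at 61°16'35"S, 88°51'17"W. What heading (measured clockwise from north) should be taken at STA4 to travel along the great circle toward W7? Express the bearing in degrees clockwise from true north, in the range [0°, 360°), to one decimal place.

STA4: φ = -28.52528°, λ = -150.89583°
W7: φ = -61.27639°, λ = -88.85472°
Δλ = 62.0411°
y = sin Δλ · cos φ₂ = 0.424493
x = cos φ₁ sin φ₂ − sin φ₁ cos φ₂ cos Δλ = -0.662893
θ = atan2(y, x) = 147.3660° → 147.3660° (mod 360°)

147.4°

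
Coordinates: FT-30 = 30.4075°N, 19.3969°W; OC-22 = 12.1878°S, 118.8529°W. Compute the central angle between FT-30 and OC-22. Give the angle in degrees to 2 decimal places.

104.20°

Δφ = -42.5953°,  Δλ = -99.4560°
a = sin²(Δφ/2) + cos φ₁ cos φ₂ sin²(Δλ/2) = 0.622677
c = 2·arcsin(√a) = 1.818681 rad = 104.2028°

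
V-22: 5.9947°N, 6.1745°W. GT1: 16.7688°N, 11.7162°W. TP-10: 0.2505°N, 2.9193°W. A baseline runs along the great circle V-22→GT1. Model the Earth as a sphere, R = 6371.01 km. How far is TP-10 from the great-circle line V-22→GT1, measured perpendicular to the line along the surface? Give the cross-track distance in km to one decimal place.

42.8 km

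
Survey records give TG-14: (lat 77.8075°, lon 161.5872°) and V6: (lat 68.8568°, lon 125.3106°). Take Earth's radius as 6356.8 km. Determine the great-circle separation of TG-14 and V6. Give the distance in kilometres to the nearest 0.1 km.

1479.0 km

Δφ = -8.9507°,  Δλ = -36.2766°
a = sin²(Δφ/2) + cos φ₁ cos φ₂ sin²(Δλ/2) = 0.013472
c = 2·arcsin(√a) = 0.232659 rad = 13.3304°
d = R·c = 6356.8 × 0.232659 = 1479.0 km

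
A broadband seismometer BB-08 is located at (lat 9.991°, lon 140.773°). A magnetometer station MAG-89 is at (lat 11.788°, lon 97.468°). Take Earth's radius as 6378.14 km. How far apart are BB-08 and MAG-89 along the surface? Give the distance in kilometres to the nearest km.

Δφ = 1.7970°,  Δλ = -43.3050°
a = sin²(Δφ/2) + cos φ₁ cos φ₂ sin²(Δλ/2) = 0.131497
c = 2·arcsin(√a) = 0.742167 rad = 42.5230°
d = R·c = 6378.14 × 0.742167 = 4733.6 km

4734 km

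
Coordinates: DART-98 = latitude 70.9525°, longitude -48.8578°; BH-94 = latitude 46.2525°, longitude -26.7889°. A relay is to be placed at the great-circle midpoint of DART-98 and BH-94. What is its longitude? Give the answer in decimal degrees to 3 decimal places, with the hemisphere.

33.822°W

Bx = cos φ₂ cos Δλ = 0.640819,  By = cos φ₂ sin Δλ = 0.259804
φₘ = atan2(sin φ₁ + sin φ₂, √((cos φ₁ + Bx)² + By²)) = 59.01422°
λₘ = λ₁ + atan2(By, cos φ₁ + Bx) = -33.82178°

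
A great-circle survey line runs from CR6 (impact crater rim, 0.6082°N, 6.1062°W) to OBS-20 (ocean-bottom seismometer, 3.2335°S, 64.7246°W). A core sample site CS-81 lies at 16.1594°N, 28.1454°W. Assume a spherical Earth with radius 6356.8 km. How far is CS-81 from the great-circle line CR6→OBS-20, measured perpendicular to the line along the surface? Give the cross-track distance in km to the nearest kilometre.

δ₁₃ = central angle CR6→CS-81 = 0.466363 rad  (haversine)
θ₁₃ = bearing CR6→CS-81 = 306.720°,  θ₁₂ = bearing CR6→OBS-20 = 265.845°
dₓₜ = R·arcsin(sin δ₁₃ · sin(θ₁₃ − θ₁₂)) = 6356.8·arcsin(0.44964·sin(40.875°)) = 1898.602 km
|dₓₜ| = 1898.602 km

1899 km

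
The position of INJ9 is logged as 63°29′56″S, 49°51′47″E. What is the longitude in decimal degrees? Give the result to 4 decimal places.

49° + 51′/60 + 47″/3600 = 49 + 0.85000 + 0.01306 = 49.8631°

49.8631°E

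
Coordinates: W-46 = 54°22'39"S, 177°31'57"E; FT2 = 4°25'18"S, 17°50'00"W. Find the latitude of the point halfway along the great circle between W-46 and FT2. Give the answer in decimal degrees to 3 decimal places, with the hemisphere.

W-46: φ = -54.37750°, λ = +177.53250°
FT2: φ = -4.42167°, λ = -17.83333°
Bx = cos φ₂ cos Δλ = -0.961384,  By = cos φ₂ sin Δλ = 0.264192
φₘ = atan2(sin φ₁ + sin φ₂, √((cos φ₁ + Bx)² + By²)) = -62.56801°
λₘ = λ₁ + atan2(By, cos φ₁ + Bx) = -37.35115°

62.568°S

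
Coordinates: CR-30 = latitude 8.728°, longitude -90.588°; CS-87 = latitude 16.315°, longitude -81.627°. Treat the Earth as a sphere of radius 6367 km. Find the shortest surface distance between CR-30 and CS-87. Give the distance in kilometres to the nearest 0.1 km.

Δφ = 7.5870°,  Δλ = 8.9610°
a = sin²(Δφ/2) + cos φ₁ cos φ₂ sin²(Δλ/2) = 0.010166
c = 2·arcsin(√a) = 0.202000 rad = 11.5738°
d = R·c = 6367 × 0.202000 = 1286.1 km

1286.1 km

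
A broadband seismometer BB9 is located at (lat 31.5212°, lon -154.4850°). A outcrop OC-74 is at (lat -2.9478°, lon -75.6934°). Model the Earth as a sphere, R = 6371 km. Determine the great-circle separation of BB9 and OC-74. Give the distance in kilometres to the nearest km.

Δφ = -34.4690°,  Δλ = 78.7916°
a = sin²(Δφ/2) + cos φ₁ cos φ₂ sin²(Δλ/2) = 0.430704
c = 2·arcsin(√a) = 1.431757 rad = 82.0336°
d = R·c = 6371 × 1.431757 = 9121.7 km

9122 km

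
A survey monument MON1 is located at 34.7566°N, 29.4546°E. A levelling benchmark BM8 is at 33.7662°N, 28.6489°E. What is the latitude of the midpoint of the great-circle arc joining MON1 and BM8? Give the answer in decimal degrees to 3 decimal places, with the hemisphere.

34.262°N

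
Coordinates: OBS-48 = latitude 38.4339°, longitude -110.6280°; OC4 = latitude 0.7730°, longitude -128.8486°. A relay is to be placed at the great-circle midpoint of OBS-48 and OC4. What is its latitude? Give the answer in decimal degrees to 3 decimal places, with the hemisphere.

19.831°N

Bx = cos φ₂ cos Δλ = 0.949773,  By = cos φ₂ sin Δλ = -0.312648
φₘ = atan2(sin φ₁ + sin φ₂, √((cos φ₁ + Bx)² + By²)) = 19.83101°
λₘ = λ₁ + atan2(By, cos φ₁ + Bx) = -120.85407°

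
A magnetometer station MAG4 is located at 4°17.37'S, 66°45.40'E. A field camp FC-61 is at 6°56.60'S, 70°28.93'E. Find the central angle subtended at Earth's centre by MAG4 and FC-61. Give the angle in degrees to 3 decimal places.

MAG4: φ = -4.28950°, λ = +66.75667°
FC-61: φ = -6.94333°, λ = +70.48217°
Δφ = -2.6538°,  Δλ = 3.7255°
a = sin²(Δφ/2) + cos φ₁ cos φ₂ sin²(Δλ/2) = 0.001582
c = 2·arcsin(√a) = 0.079574 rad = 4.5592°

4.559°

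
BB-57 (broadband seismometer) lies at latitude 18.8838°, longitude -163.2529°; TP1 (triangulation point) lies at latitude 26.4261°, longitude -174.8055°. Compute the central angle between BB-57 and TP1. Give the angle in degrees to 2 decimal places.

13.05°

Δφ = 7.5423°,  Δλ = -11.5526°
a = sin²(Δφ/2) + cos φ₁ cos φ₂ sin²(Δλ/2) = 0.012909
c = 2·arcsin(√a) = 0.227724 rad = 13.0476°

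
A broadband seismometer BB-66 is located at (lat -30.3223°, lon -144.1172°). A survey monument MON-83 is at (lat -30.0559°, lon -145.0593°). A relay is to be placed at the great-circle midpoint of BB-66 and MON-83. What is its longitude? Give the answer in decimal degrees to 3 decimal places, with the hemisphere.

144.589°W

Bx = cos φ₂ cos Δλ = 0.865420,  By = cos φ₂ sin Δλ = -0.014231
φₘ = atan2(sin φ₁ + sin φ₂, √((cos φ₁ + Bx)² + By²)) = -30.18994°
λₘ = λ₁ + atan2(By, cos φ₁ + Bx) = -144.58889°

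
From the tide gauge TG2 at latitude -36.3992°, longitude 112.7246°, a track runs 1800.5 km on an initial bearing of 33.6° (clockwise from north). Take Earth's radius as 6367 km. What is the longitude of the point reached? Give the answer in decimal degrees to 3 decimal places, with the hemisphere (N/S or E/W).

δ = d/R = 1800.5/6367 = 0.282786 rad
φ₂ = arcsin(sin φ₁ cos δ + cos φ₁ sin δ cos θ)
   = arcsin(-0.59341·0.96028 + 0.80490·0.27903·0.83292) = -22.50535°
λ₂ = λ₁ + atan2(sin θ sin δ cos φ₁, cos δ − sin φ₁ sin φ₂) = 122.34635°

122.346°E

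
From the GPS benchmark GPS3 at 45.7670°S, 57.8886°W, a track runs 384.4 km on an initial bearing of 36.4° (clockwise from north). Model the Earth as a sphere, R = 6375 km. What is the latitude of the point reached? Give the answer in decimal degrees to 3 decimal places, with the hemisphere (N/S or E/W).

δ = d/R = 384.4/6375 = 0.060298 rad
φ₂ = arcsin(sin φ₁ cos δ + cos φ₁ sin δ cos θ)
   = arcsin(-0.71651·0.99818 + 0.69758·0.06026·0.80489) = -42.95090°
λ₂ = λ₁ + atan2(sin θ sin δ cos φ₁, cos δ − sin φ₁ sin φ₂) = -55.08818°

42.951°S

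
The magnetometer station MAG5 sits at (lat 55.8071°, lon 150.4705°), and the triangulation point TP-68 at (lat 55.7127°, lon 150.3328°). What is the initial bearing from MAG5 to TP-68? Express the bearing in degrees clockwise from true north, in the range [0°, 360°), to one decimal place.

219.4°

Δλ = -0.1377°
y = sin Δλ · cos φ₂ = -0.001354
x = cos φ₁ sin φ₂ − sin φ₁ cos φ₂ cos Δλ = -0.001646
θ = atan2(y, x) = -140.5657° → 219.4343° (mod 360°)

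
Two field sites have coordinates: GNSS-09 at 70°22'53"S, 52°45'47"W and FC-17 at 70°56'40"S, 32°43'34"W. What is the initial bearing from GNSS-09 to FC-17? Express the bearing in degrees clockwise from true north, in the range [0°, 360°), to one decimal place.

104.3°

GNSS-09: φ = -70.38139°, λ = -52.76306°
FC-17: φ = -70.94444°, λ = -32.72611°
Δλ = 20.0369°
y = sin Δλ · cos φ₂ = 0.111862
x = cos φ₁ sin φ₂ − sin φ₁ cos φ₂ cos Δλ = -0.028441
θ = atan2(y, x) = 104.2654° → 104.2654° (mod 360°)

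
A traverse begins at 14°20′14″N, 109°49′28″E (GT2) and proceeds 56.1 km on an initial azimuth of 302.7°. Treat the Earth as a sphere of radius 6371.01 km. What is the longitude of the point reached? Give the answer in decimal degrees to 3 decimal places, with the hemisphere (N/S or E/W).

GT2: φ = +14.33722°, λ = +109.82444°
δ = d/R = 56.1/6371.01 = 0.008806 rad
φ₂ = arcsin(sin φ₁ cos δ + cos φ₁ sin δ cos θ)
   = arcsin(0.24763·0.99996 + 0.96886·0.00881·0.54024) = 14.60938°
λ₂ = λ₁ + atan2(sin θ sin δ cos φ₁, cos δ − sin φ₁ sin φ₂) = 109.38570°

109.386°E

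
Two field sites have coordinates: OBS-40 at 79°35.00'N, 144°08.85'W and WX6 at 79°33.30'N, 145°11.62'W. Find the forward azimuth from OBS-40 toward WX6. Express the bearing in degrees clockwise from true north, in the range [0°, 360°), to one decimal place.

OBS-40: φ = +79.58333°, λ = -144.14750°
WX6: φ = +79.55500°, λ = -145.19367°
Δλ = -1.0462°
y = sin Δλ · cos φ₂ = -0.003310
x = cos φ₁ sin φ₂ − sin φ₁ cos φ₂ cos Δλ = -0.000465
θ = atan2(y, x) = -97.9931° → 262.0069° (mod 360°)

262.0°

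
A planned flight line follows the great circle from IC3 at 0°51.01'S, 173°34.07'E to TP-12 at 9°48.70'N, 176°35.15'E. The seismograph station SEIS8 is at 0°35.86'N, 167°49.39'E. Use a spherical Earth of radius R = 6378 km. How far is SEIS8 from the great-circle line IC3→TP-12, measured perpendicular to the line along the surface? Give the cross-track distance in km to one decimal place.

659.2 km

IC3: φ = -0.85017°, λ = +173.56783°
TP-12: φ = +9.81167°, λ = +176.58583°
SEIS8: φ = +0.59767°, λ = +167.82317°
δ₁₃ = central angle IC3→SEIS8 = 0.103396 rad  (haversine)
θ₁₃ = bearing IC3→SEIS8 = 284.128°,  θ₁₂ = bearing IC3→TP-12 = 15.666°
dₓₜ = R·arcsin(sin δ₁₃ · sin(θ₁₃ − θ₁₂)) = 6378·arcsin(0.10321·sin(268.462°)) = -659.220 km
|dₓₜ| = 659.220 km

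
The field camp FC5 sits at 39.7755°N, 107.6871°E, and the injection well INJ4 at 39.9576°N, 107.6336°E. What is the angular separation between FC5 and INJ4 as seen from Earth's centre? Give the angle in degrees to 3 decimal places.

0.187°

Δφ = 0.1821°,  Δλ = -0.0535°
a = sin²(Δφ/2) + cos φ₁ cos φ₂ sin²(Δλ/2) = 0.000003
c = 2·arcsin(√a) = 0.003258 rad = 0.1867°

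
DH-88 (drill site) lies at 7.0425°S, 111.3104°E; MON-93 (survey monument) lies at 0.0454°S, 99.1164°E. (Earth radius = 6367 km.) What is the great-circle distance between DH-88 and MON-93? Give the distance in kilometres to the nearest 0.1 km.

1559.3 km

Δφ = 6.9971°,  Δλ = -12.1940°
a = sin²(Δφ/2) + cos φ₁ cos φ₂ sin²(Δλ/2) = 0.014920
c = 2·arcsin(√a) = 0.244904 rad = 14.0320°
d = R·c = 6367 × 0.244904 = 1559.3 km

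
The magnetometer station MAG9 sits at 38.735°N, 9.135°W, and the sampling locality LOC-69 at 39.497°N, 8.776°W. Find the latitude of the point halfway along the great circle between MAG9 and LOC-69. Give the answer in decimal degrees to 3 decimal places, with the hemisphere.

Bx = cos φ₂ cos Δλ = 0.771643,  By = cos φ₂ sin Δλ = 0.004835
φₘ = atan2(sin φ₁ + sin φ₂, √((cos φ₁ + Bx)² + By²)) = 39.11614°
λₘ = λ₁ + atan2(By, cos φ₁ + Bx) = -8.95647°

39.116°N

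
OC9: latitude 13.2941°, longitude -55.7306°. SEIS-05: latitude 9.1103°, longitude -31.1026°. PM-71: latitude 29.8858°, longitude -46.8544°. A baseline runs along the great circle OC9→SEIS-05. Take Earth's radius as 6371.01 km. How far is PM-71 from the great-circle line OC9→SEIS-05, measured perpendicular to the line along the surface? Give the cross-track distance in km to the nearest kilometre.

δ₁₃ = central angle OC9→PM-71 = 0.323090 rad  (haversine)
θ₁₃ = bearing OC9→PM-71 = 24.920°,  θ₁₂ = bearing OC9→SEIS-05 = 97.244°
dₓₜ = R·arcsin(sin δ₁₃ · sin(θ₁₃ − θ₁₂)) = 6371.01·arcsin(0.31750·sin(-72.324°)) = -1957.958 km
|dₓₜ| = 1957.958 km

1958 km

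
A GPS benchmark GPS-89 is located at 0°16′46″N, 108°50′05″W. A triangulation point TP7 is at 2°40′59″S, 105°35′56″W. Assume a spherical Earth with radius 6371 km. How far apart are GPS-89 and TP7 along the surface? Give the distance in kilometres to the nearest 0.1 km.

487.7 km

GPS-89: φ = +0.27944°, λ = -108.83472°
TP7: φ = -2.68306°, λ = -105.59889°
Δφ = -2.9625°,  Δλ = 3.2358°
a = sin²(Δφ/2) + cos φ₁ cos φ₂ sin²(Δλ/2) = 0.001465
c = 2·arcsin(√a) = 0.076556 rad = 4.3864°
d = R·c = 6371 × 0.076556 = 487.7 km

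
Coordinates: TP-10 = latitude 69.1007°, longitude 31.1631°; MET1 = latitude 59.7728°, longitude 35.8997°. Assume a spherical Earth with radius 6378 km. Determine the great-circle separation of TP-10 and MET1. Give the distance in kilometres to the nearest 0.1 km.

1062.2 km

Δφ = -9.3279°,  Δλ = 4.7366°
a = sin²(Δφ/2) + cos φ₁ cos φ₂ sin²(Δλ/2) = 0.006918
c = 2·arcsin(√a) = 0.166544 rad = 9.5423°
d = R·c = 6378 × 0.166544 = 1062.2 km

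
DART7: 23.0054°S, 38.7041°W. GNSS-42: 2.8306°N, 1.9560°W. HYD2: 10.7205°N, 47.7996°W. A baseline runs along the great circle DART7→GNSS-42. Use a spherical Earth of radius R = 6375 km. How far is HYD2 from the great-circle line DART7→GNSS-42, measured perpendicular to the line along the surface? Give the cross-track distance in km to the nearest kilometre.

δ₁₃ = central angle DART7→HYD2 = 0.608806 rad  (haversine)
θ₁₃ = bearing DART7→HYD2 = 344.241°,  θ₁₂ = bearing DART7→GNSS-42 = 59.058°
dₓₜ = R·arcsin(sin δ₁₃ · sin(θ₁₃ − θ₁₂)) = 6375·arcsin(0.57189·sin(285.182°)) = -3727.298 km
|dₓₜ| = 3727.298 km

3727 km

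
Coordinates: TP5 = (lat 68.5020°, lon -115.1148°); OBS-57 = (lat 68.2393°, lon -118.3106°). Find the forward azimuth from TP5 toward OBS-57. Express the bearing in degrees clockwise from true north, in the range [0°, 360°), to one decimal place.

Δλ = -3.1958°
y = sin Δλ · cos φ₂ = -0.020668
x = cos φ₁ sin φ₂ − sin φ₁ cos φ₂ cos Δλ = -0.004049
θ = atan2(y, x) = -101.0832° → 258.9168° (mod 360°)

258.9°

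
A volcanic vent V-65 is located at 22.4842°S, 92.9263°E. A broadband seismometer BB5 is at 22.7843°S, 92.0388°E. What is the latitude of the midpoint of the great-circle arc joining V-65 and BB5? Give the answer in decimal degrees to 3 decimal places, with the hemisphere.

22.635°S

Bx = cos φ₂ cos Δλ = 0.921859,  By = cos φ₂ sin Δλ = -0.014281
φₘ = atan2(sin φ₁ + sin φ₂, √((cos φ₁ + Bx)² + By²)) = -22.63486°
λₘ = λ₁ + atan2(By, cos φ₁ + Bx) = 92.48303°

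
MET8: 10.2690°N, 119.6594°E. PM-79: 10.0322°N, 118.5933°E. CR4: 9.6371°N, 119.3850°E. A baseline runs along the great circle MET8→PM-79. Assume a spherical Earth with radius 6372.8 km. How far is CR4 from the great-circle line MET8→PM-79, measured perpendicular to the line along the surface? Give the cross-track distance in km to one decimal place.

δ₁₃ = central angle MET8→CR4 = 0.011995 rad  (haversine)
θ₁₃ = bearing MET8→CR4 = 203.181°,  θ₁₂ = bearing MET8→PM-79 = 257.378°
dₓₜ = R·arcsin(sin δ₁₃ · sin(θ₁₃ − θ₁₂)) = 6372.8·arcsin(0.01199·sin(-54.198°)) = -61.998 km
|dₓₜ| = 61.998 km

62.0 km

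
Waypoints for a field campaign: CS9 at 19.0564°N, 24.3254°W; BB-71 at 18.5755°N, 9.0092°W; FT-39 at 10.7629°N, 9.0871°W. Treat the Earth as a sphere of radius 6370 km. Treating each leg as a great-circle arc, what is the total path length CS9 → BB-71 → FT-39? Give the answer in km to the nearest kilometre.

2481 km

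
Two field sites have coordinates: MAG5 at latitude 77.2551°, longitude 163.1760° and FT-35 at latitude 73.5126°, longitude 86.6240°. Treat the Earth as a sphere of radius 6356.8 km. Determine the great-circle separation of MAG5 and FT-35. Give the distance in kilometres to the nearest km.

2022 km

Δφ = -3.7425°,  Δλ = -76.5520°
a = sin²(Δφ/2) + cos φ₁ cos φ₂ sin²(Δλ/2) = 0.025091
c = 2·arcsin(√a) = 0.318143 rad = 18.2282°
d = R·c = 6356.8 × 0.318143 = 2022.4 km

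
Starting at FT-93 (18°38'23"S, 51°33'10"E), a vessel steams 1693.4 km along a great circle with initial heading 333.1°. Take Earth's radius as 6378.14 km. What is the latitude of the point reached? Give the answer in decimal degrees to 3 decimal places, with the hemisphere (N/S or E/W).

FT-93: φ = -18.63972°, λ = +51.55278°
δ = d/R = 1693.4/6378.14 = 0.265501 rad
φ₂ = arcsin(sin φ₁ cos δ + cos φ₁ sin δ cos θ)
   = arcsin(-0.31962·0.96496 + 0.94755·0.26239·0.89180) = -4.97324°
λ₂ = λ₁ + atan2(sin θ sin δ cos φ₁, cos δ − sin φ₁ sin φ₂) = 44.70892°

4.973°S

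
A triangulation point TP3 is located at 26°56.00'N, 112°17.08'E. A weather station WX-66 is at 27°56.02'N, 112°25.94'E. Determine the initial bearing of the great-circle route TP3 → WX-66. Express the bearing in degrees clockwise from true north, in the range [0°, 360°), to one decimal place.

7.4°

TP3: φ = +26.93333°, λ = +112.28467°
WX-66: φ = +27.93367°, λ = +112.43233°
Δλ = 0.1477°
y = sin Δλ · cos φ₂ = 0.002277
x = cos φ₁ sin φ₂ − sin φ₁ cos φ₂ cos Δλ = 0.017460
θ = atan2(y, x) = 7.4303° → 7.4303° (mod 360°)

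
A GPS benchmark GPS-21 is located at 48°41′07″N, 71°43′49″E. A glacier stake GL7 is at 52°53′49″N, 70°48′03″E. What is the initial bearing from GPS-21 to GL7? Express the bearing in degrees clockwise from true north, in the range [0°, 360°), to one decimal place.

352.4°

GPS-21: φ = +48.68528°, λ = +71.73028°
GL7: φ = +52.89694°, λ = +70.80083°
Δλ = -0.9294°
y = sin Δλ · cos φ₂ = -0.009785
x = cos φ₁ sin φ₂ − sin φ₁ cos φ₂ cos Δλ = 0.073501
θ = atan2(y, x) = -7.5834° → 352.4166° (mod 360°)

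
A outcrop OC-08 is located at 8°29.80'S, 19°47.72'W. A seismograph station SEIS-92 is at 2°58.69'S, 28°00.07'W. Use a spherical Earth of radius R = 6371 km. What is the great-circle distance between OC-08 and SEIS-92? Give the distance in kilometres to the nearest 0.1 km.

OC-08: φ = -8.49667°, λ = -19.79533°
SEIS-92: φ = -2.97817°, λ = -28.00117°
Δφ = 5.5185°,  Δλ = -8.2058°
a = sin²(Δφ/2) + cos φ₁ cos φ₂ sin²(Δλ/2) = 0.007374
c = 2·arcsin(√a) = 0.171950 rad = 9.8520°
d = R·c = 6371 × 0.171950 = 1095.5 km

1095.5 km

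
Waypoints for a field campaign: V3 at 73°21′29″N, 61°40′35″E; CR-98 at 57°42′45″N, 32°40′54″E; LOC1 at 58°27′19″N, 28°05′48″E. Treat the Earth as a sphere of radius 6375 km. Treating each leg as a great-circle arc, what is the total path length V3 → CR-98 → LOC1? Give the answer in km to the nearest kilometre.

2430 km

V3: φ = +73.35806°, λ = +61.67639°
CR-98: φ = +57.71250°, λ = +32.68167°
LOC1: φ = +58.45528°, λ = +28.09667°
V3→CR-98: c = 0.336928 rad, d = 2147.92 km
CR-98→LOC1: c = 0.044238 rad, d = 282.02 km
Total = 2147.92 + 282.02 = 2429.94 km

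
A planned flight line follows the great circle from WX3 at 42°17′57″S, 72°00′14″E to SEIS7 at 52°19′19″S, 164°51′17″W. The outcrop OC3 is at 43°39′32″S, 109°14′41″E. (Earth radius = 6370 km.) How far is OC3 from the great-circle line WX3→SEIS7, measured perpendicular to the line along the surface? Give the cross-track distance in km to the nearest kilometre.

WX3: φ = -42.29917°, λ = +72.00389°
SEIS7: φ = -52.32194°, λ = -164.85472°
OC3: φ = -43.65889°, λ = +109.24472°
δ₁₃ = central angle WX3→OC3 = 0.472111 rad  (haversine)
θ₁₃ = bearing WX3→OC3 = 105.693°,  θ₁₂ = bearing WX3→SEIS7 = 147.723°
dₓₜ = R·arcsin(sin δ₁₃ · sin(θ₁₃ − θ₁₂)) = 6370·arcsin(0.45477·sin(-42.030°)) = -1970.784 km
|dₓₜ| = 1970.784 km

1971 km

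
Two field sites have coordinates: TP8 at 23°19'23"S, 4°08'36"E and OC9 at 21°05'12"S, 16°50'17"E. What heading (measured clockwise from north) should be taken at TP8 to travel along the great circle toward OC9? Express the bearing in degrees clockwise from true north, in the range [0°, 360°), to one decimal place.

81.7°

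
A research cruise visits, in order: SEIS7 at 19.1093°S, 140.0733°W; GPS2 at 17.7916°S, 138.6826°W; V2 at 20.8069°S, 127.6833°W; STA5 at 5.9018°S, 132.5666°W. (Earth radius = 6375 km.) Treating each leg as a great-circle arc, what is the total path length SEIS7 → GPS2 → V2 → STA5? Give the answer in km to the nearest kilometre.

SEIS7→GPS2: c = 0.032543 rad, d = 207.46 km
GPS2→V2: c = 0.188618 rad, d = 1202.44 km
V2→STA5: c = 0.272957 rad, d = 1740.10 km
Total = 207.46 + 1202.44 + 1740.10 = 3149.99 km

3150 km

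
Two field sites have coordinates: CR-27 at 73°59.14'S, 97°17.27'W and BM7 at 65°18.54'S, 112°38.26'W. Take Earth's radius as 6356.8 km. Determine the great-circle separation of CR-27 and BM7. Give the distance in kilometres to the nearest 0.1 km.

CR-27: φ = -73.98567°, λ = -97.28783°
BM7: φ = -65.30900°, λ = -112.63767°
Δφ = 8.6767°,  Δλ = -15.3498°
a = sin²(Δφ/2) + cos φ₁ cos φ₂ sin²(Δλ/2) = 0.007778
c = 2·arcsin(√a) = 0.176613 rad = 10.1192°
d = R·c = 6356.8 × 0.176613 = 1122.7 km

1122.7 km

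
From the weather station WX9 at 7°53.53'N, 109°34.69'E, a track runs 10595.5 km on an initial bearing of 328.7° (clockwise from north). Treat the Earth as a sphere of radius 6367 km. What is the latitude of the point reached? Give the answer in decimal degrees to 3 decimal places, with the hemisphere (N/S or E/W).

WX9: φ = +7.89217°, λ = +109.57817°
δ = d/R = 10595.5/6367 = 1.664128 rad
φ₂ = arcsin(sin φ₁ cos δ + cos φ₁ sin δ cos θ)
   = arcsin(0.13731·-0.09320 + 0.99053·0.99565·0.85446) = 56.08697°
λ₂ = λ₁ + atan2(sin θ sin δ cos φ₁, cos δ − sin φ₁ sin φ₂) = -2.43531°

56.087°N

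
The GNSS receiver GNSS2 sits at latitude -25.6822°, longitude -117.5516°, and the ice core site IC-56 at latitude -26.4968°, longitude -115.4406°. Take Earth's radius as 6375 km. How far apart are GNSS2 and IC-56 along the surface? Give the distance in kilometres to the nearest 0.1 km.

229.6 km

Δφ = -0.8146°,  Δλ = 2.1110°
a = sin²(Δφ/2) + cos φ₁ cos φ₂ sin²(Δλ/2) = 0.000324
c = 2·arcsin(√a) = 0.036014 rad = 2.0635°
d = R·c = 6375 × 0.036014 = 229.6 km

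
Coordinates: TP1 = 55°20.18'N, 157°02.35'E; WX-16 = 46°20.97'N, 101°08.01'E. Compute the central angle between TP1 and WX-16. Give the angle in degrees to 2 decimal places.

35.39°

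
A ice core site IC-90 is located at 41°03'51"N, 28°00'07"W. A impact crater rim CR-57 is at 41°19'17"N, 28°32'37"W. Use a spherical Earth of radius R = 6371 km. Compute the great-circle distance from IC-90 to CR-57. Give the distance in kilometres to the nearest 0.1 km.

IC-90: φ = +41.06417°, λ = -28.00194°
CR-57: φ = +41.32139°, λ = -28.54361°
Δφ = 0.2572°,  Δλ = -0.5417°
a = sin²(Δφ/2) + cos φ₁ cos φ₂ sin²(Δλ/2) = 0.000018
c = 2·arcsin(√a) = 0.008412 rad = 0.4820°
d = R·c = 6371 × 0.008412 = 53.6 km

53.6 km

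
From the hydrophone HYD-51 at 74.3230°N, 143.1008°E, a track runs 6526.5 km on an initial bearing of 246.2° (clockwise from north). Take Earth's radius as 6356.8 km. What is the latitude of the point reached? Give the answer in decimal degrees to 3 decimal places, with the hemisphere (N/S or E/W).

δ = d/R = 6526.5/6356.8 = 1.026696 rad
φ₂ = arcsin(sin φ₁ cos δ + cos φ₁ sin δ cos θ)
   = arcsin(0.96280·0.51765 + 0.27021·0.85559·-0.40355) = 23.89710°
λ₂ = λ₁ + atan2(sin θ sin δ cos φ₁, cos δ − sin φ₁ sin φ₂) = 84.20441°

23.897°N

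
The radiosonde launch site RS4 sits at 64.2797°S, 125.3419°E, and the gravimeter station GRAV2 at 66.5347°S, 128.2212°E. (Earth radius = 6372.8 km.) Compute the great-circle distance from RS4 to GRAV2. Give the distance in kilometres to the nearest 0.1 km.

Δφ = -2.2550°,  Δλ = 2.8793°
a = sin²(Δφ/2) + cos φ₁ cos φ₂ sin²(Δλ/2) = 0.000496
c = 2·arcsin(√a) = 0.044558 rad = 2.5530°
d = R·c = 6372.8 × 0.044558 = 284.0 km

284.0 km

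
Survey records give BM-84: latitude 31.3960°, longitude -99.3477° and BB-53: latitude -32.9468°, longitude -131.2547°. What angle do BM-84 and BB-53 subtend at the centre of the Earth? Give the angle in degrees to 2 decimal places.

Δφ = -64.3428°,  Δλ = -31.9070°
a = sin²(Δφ/2) + cos φ₁ cos φ₂ sin²(Δλ/2) = 0.337622
c = 2·arcsin(√a) = 1.240042 rad = 71.0492°

71.05°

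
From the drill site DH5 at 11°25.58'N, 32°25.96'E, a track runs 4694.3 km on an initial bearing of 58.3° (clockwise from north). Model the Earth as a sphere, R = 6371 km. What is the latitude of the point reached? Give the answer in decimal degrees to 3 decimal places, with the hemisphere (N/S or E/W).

DH5: φ = +11.42633°, λ = +32.43267°
δ = d/R = 4694.3/6371 = 0.736823 rad
φ₂ = arcsin(sin φ₁ cos δ + cos φ₁ sin δ cos θ)
   = arcsin(0.19811·0.74061 + 0.98018·0.67194·0.52547) = 29.52522°
λ₂ = λ₁ + atan2(sin θ sin δ cos φ₁, cos δ − sin φ₁ sin φ₂) = 73.50515°

29.525°N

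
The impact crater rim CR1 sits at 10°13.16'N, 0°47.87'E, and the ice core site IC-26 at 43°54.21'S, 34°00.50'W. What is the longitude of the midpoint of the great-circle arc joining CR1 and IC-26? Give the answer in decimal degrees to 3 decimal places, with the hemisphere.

CR1: φ = +10.21933°, λ = +0.79783°
IC-26: φ = -43.90350°, λ = -34.00833°
Bx = cos φ₂ cos Δλ = 0.591601,  By = cos φ₂ sin Δλ = -0.411268
φₘ = atan2(sin φ₁ + sin φ₂, √((cos φ₁ + Bx)² + By²)) = -17.58181°
λₘ = λ₁ + atan2(By, cos φ₁ + Bx) = -13.83005°

13.830°W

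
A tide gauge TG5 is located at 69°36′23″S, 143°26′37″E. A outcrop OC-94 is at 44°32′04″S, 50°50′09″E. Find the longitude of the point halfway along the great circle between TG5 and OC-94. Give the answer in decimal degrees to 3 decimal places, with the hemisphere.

77.376°E

TG5: φ = -69.60639°, λ = +143.44361°
OC-94: φ = -44.53444°, λ = +50.83583°
Bx = cos φ₂ cos Δλ = -0.032433,  By = cos φ₂ sin Δλ = -0.712091
φₘ = atan2(sin φ₁ + sin φ₂, √((cos φ₁ + Bx)² + By²)) = -64.57209°
λₘ = λ₁ + atan2(By, cos φ₁ + Bx) = 77.37586°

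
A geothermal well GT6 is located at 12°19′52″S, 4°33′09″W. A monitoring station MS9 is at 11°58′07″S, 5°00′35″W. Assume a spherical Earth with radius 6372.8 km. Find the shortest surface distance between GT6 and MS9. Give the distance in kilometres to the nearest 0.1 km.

64.0 km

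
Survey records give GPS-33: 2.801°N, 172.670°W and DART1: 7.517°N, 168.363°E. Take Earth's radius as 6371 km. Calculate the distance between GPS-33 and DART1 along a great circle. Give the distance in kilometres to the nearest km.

2164 km

Δφ = 4.7160°,  Δλ = -18.9670°
a = sin²(Δφ/2) + cos φ₁ cos φ₂ sin²(Δλ/2) = 0.028574
c = 2·arcsin(√a) = 0.339710 rad = 19.4640°
d = R·c = 6371 × 0.339710 = 2164.3 km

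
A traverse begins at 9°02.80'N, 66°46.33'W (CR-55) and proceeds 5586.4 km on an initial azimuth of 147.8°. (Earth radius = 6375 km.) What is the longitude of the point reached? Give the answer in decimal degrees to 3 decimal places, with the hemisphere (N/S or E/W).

CR-55: φ = +9.04667°, λ = -66.77217°
δ = d/R = 5586.4/6375 = 0.876298 rad
φ₂ = arcsin(sin φ₁ cos δ + cos φ₁ sin δ cos θ)
   = arcsin(0.15724·0.64000 + 0.98756·0.76837·-0.84619) = -32.78395°
λ₂ = λ₁ + atan2(sin θ sin δ cos φ₁, cos δ − sin φ₁ sin φ₂) = -37.62710°

37.627°W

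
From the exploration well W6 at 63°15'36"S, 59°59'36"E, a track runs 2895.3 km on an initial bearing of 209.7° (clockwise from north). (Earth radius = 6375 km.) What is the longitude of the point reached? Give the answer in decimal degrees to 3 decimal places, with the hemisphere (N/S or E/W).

W6: φ = -63.26000°, λ = +59.99333°
δ = d/R = 2895.3/6375 = 0.454165 rad
φ₂ = arcsin(sin φ₁ cos δ + cos φ₁ sin δ cos θ)
   = arcsin(-0.89306·0.89863 + 0.44994·0.43871·-0.86863) = -76.90353°
λ₂ = λ₁ + atan2(sin θ sin δ cos φ₁, cos δ − sin φ₁ sin φ₂) = -13.59892°

13.599°W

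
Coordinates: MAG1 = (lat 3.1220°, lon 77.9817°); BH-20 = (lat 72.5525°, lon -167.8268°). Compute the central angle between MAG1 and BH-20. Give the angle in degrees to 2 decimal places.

Δφ = 69.4305°,  Δλ = 114.1915°
a = sin²(Δφ/2) + cos φ₁ cos φ₂ sin²(Δλ/2) = 0.535364
c = 2·arcsin(√a) = 1.641584 rad = 94.0558°

94.06°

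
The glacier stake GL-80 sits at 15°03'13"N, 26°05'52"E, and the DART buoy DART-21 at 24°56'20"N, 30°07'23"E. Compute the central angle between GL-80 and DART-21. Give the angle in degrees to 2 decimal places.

10.58°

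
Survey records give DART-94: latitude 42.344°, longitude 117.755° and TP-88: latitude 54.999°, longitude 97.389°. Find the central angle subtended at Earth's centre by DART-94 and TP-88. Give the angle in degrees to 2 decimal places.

18.34°

Δφ = 12.6550°,  Δλ = -20.3660°
a = sin²(Δφ/2) + cos φ₁ cos φ₂ sin²(Δλ/2) = 0.025397
c = 2·arcsin(√a) = 0.320096 rad = 18.3401°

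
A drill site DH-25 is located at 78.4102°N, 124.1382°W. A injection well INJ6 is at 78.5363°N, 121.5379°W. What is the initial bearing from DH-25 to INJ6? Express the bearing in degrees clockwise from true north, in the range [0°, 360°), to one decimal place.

75.1°

Δλ = 2.6003°
y = sin Δλ · cos φ₂ = 0.009017
x = cos φ₁ sin φ₂ − sin φ₁ cos φ₂ cos Δλ = 0.002401
θ = atan2(y, x) = 75.0873° → 75.0873° (mod 360°)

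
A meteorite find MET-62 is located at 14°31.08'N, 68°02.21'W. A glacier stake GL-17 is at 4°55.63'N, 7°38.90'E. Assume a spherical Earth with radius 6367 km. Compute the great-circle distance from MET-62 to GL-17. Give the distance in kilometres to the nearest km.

MET-62: φ = +14.51800°, λ = -68.03683°
GL-17: φ = +4.92717°, λ = +7.64833°
Δφ = -9.5908°,  Δλ = 75.6852°
a = sin²(Δφ/2) + cos φ₁ cos φ₂ sin²(Δλ/2) = 0.369999
c = 2·arcsin(√a) = 1.307773 rad = 74.9298°
d = R·c = 6367 × 1.307773 = 8326.6 km

8327 km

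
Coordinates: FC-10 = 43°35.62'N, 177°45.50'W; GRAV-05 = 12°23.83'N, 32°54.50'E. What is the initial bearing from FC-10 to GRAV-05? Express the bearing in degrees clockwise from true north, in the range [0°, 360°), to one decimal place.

325.9°

FC-10: φ = +43.59367°, λ = -177.75833°
GRAV-05: φ = +12.39717°, λ = +32.90833°
Δλ = -149.3333°
y = sin Δλ · cos φ₂ = -0.498150
x = cos φ₁ sin φ₂ − sin φ₁ cos φ₂ cos Δλ = 0.734764
θ = atan2(y, x) = -34.1362° → 325.8638° (mod 360°)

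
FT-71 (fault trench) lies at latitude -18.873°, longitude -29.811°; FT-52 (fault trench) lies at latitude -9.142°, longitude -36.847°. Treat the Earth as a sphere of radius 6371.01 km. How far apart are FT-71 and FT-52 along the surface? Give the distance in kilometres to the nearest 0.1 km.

1321.1 km

Δφ = 9.7310°,  Δλ = -7.0360°
a = sin²(Δφ/2) + cos φ₁ cos φ₂ sin²(Δλ/2) = 0.010712
c = 2·arcsin(√a) = 0.207364 rad = 11.8811°
d = R·c = 6371.01 × 0.207364 = 1321.1 km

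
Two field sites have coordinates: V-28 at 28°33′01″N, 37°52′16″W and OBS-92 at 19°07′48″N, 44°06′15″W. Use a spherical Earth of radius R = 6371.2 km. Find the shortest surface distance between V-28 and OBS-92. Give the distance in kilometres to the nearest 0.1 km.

1223.8 km

V-28: φ = +28.55028°, λ = -37.87111°
OBS-92: φ = +19.13000°, λ = -44.10417°
Δφ = -9.4203°,  Δλ = -6.2331°
a = sin²(Δφ/2) + cos φ₁ cos φ₂ sin²(Δλ/2) = 0.009196
c = 2·arcsin(√a) = 0.192085 rad = 11.0056°
d = R·c = 6371.2 × 0.192085 = 1223.8 km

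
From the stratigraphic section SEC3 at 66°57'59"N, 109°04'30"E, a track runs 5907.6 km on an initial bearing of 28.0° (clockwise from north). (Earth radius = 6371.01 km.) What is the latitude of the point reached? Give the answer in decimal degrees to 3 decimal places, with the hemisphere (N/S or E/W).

SEC3: φ = +66.96639°, λ = +109.07500°
δ = d/R = 5907.6/6371.01 = 0.927263 rad
φ₂ = arcsin(sin φ₁ cos δ + cos φ₁ sin δ cos θ)
   = arcsin(0.92028·0.60003 + 0.39127·0.79998·0.88295) = 55.95109°
λ₂ = λ₁ + atan2(sin θ sin δ cos φ₁, cos δ − sin φ₁ sin φ₂) = -113.05204°

55.951°N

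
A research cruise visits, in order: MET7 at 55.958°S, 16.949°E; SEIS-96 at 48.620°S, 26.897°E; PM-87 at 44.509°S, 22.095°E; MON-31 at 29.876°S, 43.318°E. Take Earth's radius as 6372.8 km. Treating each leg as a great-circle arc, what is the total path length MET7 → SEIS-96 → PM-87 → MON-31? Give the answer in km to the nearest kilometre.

MET7→SEIS-96: c = 0.166045 rad, d = 1058.17 km
SEIS-96→PM-87: c = 0.091985 rad, d = 586.20 km
PM-87→MON-31: c = 0.388112 rad, d = 2473.36 km
Total = 1058.17 + 586.20 + 2473.36 = 4117.74 km

4118 km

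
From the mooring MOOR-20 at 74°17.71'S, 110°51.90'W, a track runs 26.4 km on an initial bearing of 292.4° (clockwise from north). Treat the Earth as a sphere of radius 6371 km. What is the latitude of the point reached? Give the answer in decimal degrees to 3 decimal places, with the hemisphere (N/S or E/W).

74.203°S

MOOR-20: φ = -74.29517°, λ = -110.86500°
δ = d/R = 26.4/6371 = 0.004144 rad
φ₂ = arcsin(sin φ₁ cos δ + cos φ₁ sin δ cos θ)
   = arcsin(-0.96267·0.99999 + 0.27068·0.00414·0.38107) = -74.20321°
λ₂ = λ₁ + atan2(sin θ sin δ cos φ₁, cos δ − sin φ₁ sin φ₂) = -111.67136°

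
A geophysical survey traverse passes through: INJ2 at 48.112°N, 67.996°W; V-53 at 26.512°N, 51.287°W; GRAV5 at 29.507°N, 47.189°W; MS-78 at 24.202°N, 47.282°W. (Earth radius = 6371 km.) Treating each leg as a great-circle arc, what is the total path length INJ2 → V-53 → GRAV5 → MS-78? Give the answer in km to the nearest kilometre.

3918 km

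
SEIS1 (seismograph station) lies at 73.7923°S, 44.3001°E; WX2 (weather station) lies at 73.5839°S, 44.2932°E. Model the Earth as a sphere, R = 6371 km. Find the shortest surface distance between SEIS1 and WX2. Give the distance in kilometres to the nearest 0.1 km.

23.2 km

Δφ = 0.2084°,  Δλ = -0.0069°
a = sin²(Δφ/2) + cos φ₁ cos φ₂ sin²(Δλ/2) = 0.000003
c = 2·arcsin(√a) = 0.003637 rad = 0.2084°
d = R·c = 6371 × 0.003637 = 23.2 km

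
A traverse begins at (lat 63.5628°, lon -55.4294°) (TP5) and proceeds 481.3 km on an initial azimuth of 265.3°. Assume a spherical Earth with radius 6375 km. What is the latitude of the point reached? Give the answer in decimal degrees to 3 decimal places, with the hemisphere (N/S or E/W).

62.888°N

δ = d/R = 481.3/6375 = 0.075498 rad
φ₂ = arcsin(sin φ₁ cos δ + cos φ₁ sin δ cos θ)
   = arcsin(0.89542·0.99715 + 0.44522·0.07543·-0.08194) = 62.88840°
λ₂ = λ₁ + atan2(sin θ sin δ cos φ₁, cos δ − sin φ₁ sin φ₂) = -64.92384°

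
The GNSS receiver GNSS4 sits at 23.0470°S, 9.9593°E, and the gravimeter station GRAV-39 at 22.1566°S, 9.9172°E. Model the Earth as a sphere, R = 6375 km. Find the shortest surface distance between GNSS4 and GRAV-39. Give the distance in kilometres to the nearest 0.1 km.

Δφ = 0.8904°,  Δλ = -0.0421°
a = sin²(Δφ/2) + cos φ₁ cos φ₂ sin²(Δλ/2) = 0.000060
c = 2·arcsin(√a) = 0.015555 rad = 0.8912°
d = R·c = 6375 × 0.015555 = 99.2 km

99.2 km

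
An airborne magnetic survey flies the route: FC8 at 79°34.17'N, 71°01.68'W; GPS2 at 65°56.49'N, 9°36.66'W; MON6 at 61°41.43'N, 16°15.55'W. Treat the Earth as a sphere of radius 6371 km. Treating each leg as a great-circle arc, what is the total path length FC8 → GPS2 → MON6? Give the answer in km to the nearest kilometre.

FC8: φ = +79.56950°, λ = -71.02800°
GPS2: φ = +65.94150°, λ = -9.61100°
MON6: φ = +61.69050°, λ = -16.25917°
FC8→GPS2: c = 0.367158 rad, d = 2339.16 km
GPS2→MON6: c = 0.090043 rad, d = 573.66 km
Total = 2339.16 + 573.66 = 2912.83 km

2913 km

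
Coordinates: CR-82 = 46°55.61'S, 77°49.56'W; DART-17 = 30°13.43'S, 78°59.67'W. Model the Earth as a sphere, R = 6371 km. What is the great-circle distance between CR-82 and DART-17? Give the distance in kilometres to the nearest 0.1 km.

CR-82: φ = -46.92683°, λ = -77.82600°
DART-17: φ = -30.22383°, λ = -78.99450°
Δφ = 16.7030°,  Δλ = -1.1685°
a = sin²(Δφ/2) + cos φ₁ cos φ₂ sin²(Δλ/2) = 0.021158
c = 2·arcsin(√a) = 0.291949 rad = 16.7274°
d = R·c = 6371 × 0.291949 = 1860.0 km

1860.0 km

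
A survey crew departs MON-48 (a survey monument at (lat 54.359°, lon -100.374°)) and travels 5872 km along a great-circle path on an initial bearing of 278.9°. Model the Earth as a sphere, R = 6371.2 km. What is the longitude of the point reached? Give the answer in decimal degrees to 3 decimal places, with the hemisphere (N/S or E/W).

172.613°W

δ = d/R = 5872/6371.2 = 0.921647 rad
φ₂ = arcsin(sin φ₁ cos δ + cos φ₁ sin δ cos θ)
   = arcsin(0.81268·0.60451 + 0.58270·0.79660·0.15471) = 34.26964°
λ₂ = λ₁ + atan2(sin θ sin δ cos φ₁, cos δ − sin φ₁ sin φ₂) = -172.61277°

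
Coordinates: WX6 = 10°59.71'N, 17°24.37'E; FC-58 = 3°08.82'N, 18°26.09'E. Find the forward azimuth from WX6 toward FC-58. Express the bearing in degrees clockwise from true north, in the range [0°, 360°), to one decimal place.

172.5°

WX6: φ = +10.99517°, λ = +17.40617°
FC-58: φ = +3.14700°, λ = +18.43483°
Δλ = 1.0287°
y = sin Δλ · cos φ₂ = 0.017926
x = cos φ₁ sin φ₂ − sin φ₁ cos φ₂ cos Δλ = -0.136518
θ = atan2(y, x) = 172.5195° → 172.5195° (mod 360°)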